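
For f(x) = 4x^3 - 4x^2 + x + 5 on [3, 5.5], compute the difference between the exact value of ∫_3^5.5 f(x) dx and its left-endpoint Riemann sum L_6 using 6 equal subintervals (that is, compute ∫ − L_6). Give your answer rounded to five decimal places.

Exact integral: ∫_3^5.5 f(x) dx ≈ 671.3541667.
L_6 ≈ 575.7957176.
Error ≈ 671.3541667 − 575.7957176 ≈ 95.55845.

95.55845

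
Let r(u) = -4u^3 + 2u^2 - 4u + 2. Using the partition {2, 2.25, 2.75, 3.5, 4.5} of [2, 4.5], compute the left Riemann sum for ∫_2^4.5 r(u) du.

-245.515625

Subinterval widths: 0.25, 0.5, 0.75, 1.
Left endpoints: 2, 2.25, 2.75, 3.5.
r(2) = -30, r(2.25) = -42.4375, r(2.75) = -77.0625, r(3.5) = -159.
Sum = Σ Δu_i · r(u_i).
Sum = -245.515625.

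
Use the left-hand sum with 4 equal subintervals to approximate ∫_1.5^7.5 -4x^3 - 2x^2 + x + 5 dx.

Δx = (7.5 − 1.5)/4 = 1.5.
Left endpoints: 1.5, 3, 4.5, 6.
f(1.5) = -11.5, f(3) = -118, f(4.5) = -395.5, f(6) = -925.
Sum = Δx · [f(1.5) + f(3) + f(4.5) + f(6)].
Sum = -2175.

-2175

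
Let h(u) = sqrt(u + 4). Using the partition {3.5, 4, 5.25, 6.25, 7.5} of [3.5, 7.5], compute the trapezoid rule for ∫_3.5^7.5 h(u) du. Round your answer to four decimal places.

Subinterval widths: 0.5, 1.25, 1, 1.25.
h(3.5) ≈ 2.7386, h(4) ≈ 2.8284, h(5.25) ≈ 3.0414, h(6.25) ≈ 3.2016, h(7.5) ≈ 3.3912.
On each subinterval the trapezoid contributes (Δu_i/2)·[h(u_{i-1}) + h(u_i)].
Sum ≈ 12.3023.

12.3023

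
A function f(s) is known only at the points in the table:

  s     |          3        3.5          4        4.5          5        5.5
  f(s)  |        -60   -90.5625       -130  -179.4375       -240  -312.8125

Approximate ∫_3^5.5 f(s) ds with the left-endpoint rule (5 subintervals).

-350

Δs = 0.5.
Sum = 0.5·[(-60) + (-90.5625) + (-130) + (-179.4375) + (-240)] = -350.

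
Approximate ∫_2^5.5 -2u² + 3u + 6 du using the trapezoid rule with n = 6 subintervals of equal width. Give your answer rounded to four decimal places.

-45.6053

Δu = (5.5 − 2)/6 = 7/12.
f(2) = 4, f(31/12) = 29/72, f(19/6) = -41/9, f(3.75) = -10.875, f(13/3) = -167/9, f(59/12) = -1987/72, f(5.5) = -38.
T_6 = (Δu/2)·[f(u_0) + 2f(u_1) + ... + 2f(u_{5}) + f(u_6)].
Sum ≈ -45.6053.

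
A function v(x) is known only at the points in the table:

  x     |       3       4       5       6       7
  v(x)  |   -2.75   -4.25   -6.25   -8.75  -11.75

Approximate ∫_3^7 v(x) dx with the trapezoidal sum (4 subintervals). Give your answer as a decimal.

Δx = 1.
T_4 = (1/2)·[(-2.75) + 2·(-4.25) + 2·(-6.25) + 2·(-8.75) + (-11.75)] = -26.5.

-26.5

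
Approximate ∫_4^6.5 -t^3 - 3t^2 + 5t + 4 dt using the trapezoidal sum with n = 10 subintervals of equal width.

Δt = (6.5 − 4)/10 = 0.25.
f(4) = -88, f(4.25) = -105.703125, f(4.5) = -125.375, f(4.75) = -147.109375, f(5) = -171, f(5.25) = -197.140625, f(5.5) = -225.625, f(5.75) = -256.546875, f(6) = -290, f(6.25) = -326.078125, f(6.5) = -364.875.
T_10 = (Δt/2)·[f(t_0) + 2f(t_1) + ... + 2f(t_{9}) + f(t_10)].
Sum = -517.75390625.

-517.75390625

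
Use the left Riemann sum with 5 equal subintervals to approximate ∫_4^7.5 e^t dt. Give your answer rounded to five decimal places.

Δt = (7.5 − 4)/5 = 0.7.
Left endpoints: 4, 4.7, 5.4, 6.1, 6.8.
f(4) ≈ 54.59815, f(4.7) ≈ 109.94717, f(5.4) ≈ 221.40642, f(6.1) ≈ 445.85777, f(6.8) ≈ 897.84729.
Sum = Δt · [f(4) + f(4.7) + f(5.4) + f(6.1) + f(6.8)].
Sum ≈ 1210.75976.

1210.75976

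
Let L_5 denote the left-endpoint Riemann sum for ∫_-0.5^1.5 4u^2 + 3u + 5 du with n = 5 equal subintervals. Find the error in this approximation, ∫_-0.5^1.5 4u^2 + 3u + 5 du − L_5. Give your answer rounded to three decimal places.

2.587

Exact integral: ∫_-0.5^1.5 f(u) du ≈ 17.66667.
L_5 = 15.08.
Error ≈ 17.66667 − 15.08 ≈ 2.587.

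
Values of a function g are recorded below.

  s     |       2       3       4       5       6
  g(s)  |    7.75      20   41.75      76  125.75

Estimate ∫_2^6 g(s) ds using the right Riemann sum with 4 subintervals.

263.5

Δs = 1.
Sum = 1·[20 + 41.75 + 76 + 125.75] = 263.5.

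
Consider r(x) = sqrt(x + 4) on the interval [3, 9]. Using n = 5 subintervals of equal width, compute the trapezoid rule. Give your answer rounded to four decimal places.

18.8952

Δx = (9 − 3)/5 = 1.2.
r(3) ≈ 2.6458, r(4.2) ≈ 2.8636, r(5.4) ≈ 3.0659, r(6.6) ≈ 3.2558, r(7.8) ≈ 3.4351, r(9) ≈ 3.6056.
T_5 = (Δx/2)·[r(x_0) + 2r(x_1) + ... + 2r(x_{4}) + r(x_5)].
Sum ≈ 18.8952.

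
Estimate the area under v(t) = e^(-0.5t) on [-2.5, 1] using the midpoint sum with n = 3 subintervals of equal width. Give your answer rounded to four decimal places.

Δt = (1 − (-2.5))/3 = 7/6.
Midpoints: -23/12, -0.75, 5/12.
v(-23/12) ≈ 2.6073, v(-0.75) ≈ 1.4550, v(5/12) ≈ 0.8119.
Sum = Δt · [v(-23/12) + v(-0.75) + v(5/12)].
Sum ≈ 5.6867.

5.6867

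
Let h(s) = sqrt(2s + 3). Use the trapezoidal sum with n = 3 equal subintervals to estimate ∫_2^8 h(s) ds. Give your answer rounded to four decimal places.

21.3839

Δs = (8 − 2)/3 = 2.
h(2) ≈ 2.6458, h(4) ≈ 3.3166, h(6) ≈ 3.8730, h(8) ≈ 4.3589.
T_3 = (Δs/2)·[h(s_0) + 2h(s_1) + 2h(s_2) + h(s_3)].
Sum ≈ 21.3839.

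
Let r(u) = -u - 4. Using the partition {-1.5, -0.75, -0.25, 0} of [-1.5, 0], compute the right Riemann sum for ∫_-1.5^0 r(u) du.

-5.3125

Subinterval widths: 0.75, 0.5, 0.25.
Right endpoints: -0.75, -0.25, 0.
r(-0.75) = -3.25, r(-0.25) = -3.75, r(0) = -4.
Sum = Σ Δu_i · r(u_i).
Sum = -5.3125.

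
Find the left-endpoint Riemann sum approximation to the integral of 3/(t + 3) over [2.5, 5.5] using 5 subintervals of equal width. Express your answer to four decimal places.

Δt = (5.5 − 2.5)/5 = 0.6.
Left endpoints: 2.5, 3.1, 3.7, 4.3, 4.9.
f(2.5) = 6/11, f(3.1) = 30/61, f(3.7) = 30/67, f(4.3) = 30/73, f(4.9) = 30/79.
Sum = Δt · [f(2.5) + f(3.1) + f(3.7) + f(4.3) + f(4.9)].
Sum ≈ 1.3654.

1.3654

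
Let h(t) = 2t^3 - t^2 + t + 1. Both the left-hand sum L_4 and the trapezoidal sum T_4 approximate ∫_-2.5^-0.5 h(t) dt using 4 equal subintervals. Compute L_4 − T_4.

-9.75

L_4 = -36.25.
T_4 = -26.5.
L_4 − T_4 = -9.75.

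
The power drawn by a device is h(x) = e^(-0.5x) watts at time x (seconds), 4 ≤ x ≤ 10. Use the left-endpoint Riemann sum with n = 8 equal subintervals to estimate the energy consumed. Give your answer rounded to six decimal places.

Δx = (10 − 4)/8 = 0.75.
Left endpoints: 4, 4.75, 5.5, 6.25, 7, 7.75, 8.5, 9.25.
h(4) ≈ 0.135335, h(4.75) ≈ 0.093014, h(5.5) ≈ 0.063928, h(6.25) ≈ 0.043937, h(7) ≈ 0.030197, h(7.75) ≈ 0.020754, h(8.5) ≈ 0.014264, h(9.25) ≈ 0.009804.
Sum = Δx · [h(4) + h(4.75) + h(5.5) + ...].
Sum ≈ 0.308426.

0.308426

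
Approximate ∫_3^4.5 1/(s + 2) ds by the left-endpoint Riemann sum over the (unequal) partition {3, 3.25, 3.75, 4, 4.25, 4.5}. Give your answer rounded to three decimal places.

Subinterval widths: 0.25, 0.5, 0.25, 0.25, 0.25.
Left endpoints: 3, 3.25, 3.75, 4, 4.25.
f(3) = 0.2, f(3.25) = 4/21, f(3.75) = 4/23, f(4) = 1/6, f(4.25) = 0.16.
Sum = Σ Δs_i · f(s_i).
Sum ≈ 0.270.

0.270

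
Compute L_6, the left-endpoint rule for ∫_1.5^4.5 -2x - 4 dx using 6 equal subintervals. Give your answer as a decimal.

-28.5

Δx = (4.5 − 1.5)/6 = 0.5.
Left endpoints: 1.5, 2, 2.5, 3, 3.5, 4.
f(1.5) = -7, f(2) = -8, f(2.5) = -9, f(3) = -10, f(3.5) = -11, f(4) = -12.
Sum = Δx · [f(1.5) + f(2) + f(2.5) + ...].
Sum = -28.5.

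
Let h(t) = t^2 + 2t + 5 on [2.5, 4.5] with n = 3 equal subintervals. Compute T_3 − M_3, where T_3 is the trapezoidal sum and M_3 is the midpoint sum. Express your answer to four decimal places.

T_3 ≈ 49.314815.
M_3 ≈ 49.092593.
T_3 − M_3 ≈ 0.2222.

0.2222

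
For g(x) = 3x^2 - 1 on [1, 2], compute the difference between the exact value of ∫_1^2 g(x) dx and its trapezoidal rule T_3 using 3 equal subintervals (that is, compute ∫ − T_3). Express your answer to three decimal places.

Exact integral: ∫_1^2 g(x) dx = 6.
T_3 ≈ 6.05556.
Error ≈ 6 − 6.05556 ≈ -0.056.

-0.056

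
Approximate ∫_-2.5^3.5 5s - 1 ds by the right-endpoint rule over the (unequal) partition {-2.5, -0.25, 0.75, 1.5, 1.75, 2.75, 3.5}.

29.625

Subinterval widths: 2.25, 1, 0.75, 0.25, 1, 0.75.
Right endpoints: -0.25, 0.75, 1.5, 1.75, 2.75, 3.5.
f(-0.25) = -2.25, f(0.75) = 2.75, f(1.5) = 6.5, f(1.75) = 7.75, f(2.75) = 12.75, f(3.5) = 16.5.
Sum = Σ Δs_i · f(s_i).
Sum = 29.625.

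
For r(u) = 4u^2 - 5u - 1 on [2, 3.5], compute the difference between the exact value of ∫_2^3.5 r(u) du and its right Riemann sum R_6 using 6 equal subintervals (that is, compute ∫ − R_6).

Exact integral: ∫_2^3.5 r(u) du = 24.375.
R_6 = 27.625.
Error = 24.375 − 27.625 = -3.25.

-3.25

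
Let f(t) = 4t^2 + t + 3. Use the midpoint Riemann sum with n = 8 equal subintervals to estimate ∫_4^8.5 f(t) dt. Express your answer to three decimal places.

774.650

Δt = (8.5 − 4)/8 = 0.5625.
Midpoints: 4.28125, 4.84375, 5.40625, 5.96875, 6.53125, 7.09375, 7.65625, 8.21875.
f(4.28125) = 80.59765625, f(4.84375) = 101.69140625, f(5.40625) = 125.31640625, f(5.96875) = 151.47265625, f(6.53125) = 180.16015625, f(7.09375) = 211.37890625, f(7.65625) = 245.12890625, f(8.21875) = 281.41015625.
Sum = Δt · [f(4.28125) + f(4.84375) + f(5.40625) + ...].
Sum ≈ 774.650.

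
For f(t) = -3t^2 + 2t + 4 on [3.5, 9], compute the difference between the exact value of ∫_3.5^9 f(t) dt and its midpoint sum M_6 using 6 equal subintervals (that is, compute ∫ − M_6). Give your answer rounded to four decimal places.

-1.1554

Exact integral: ∫_3.5^9 f(t) dt = -595.375.
M_6 ≈ -594.219618.
Error ≈ -595.375 − (-594.219618) ≈ -1.1554.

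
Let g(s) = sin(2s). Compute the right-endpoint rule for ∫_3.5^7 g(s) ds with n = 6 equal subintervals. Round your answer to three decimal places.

Δs = (7 − 3.5)/6 = 7/12.
Right endpoints: 49/12, 14/3, 5.25, 35/6, 77/12, 7.
g(49/12) ≈ 0.952, g(14/3) ≈ 0.091, g(5.25) ≈ -0.880, g(35/6) ≈ -0.783, g(77/12) ≈ 0.264, g(7) ≈ 0.991.
Sum = Δs · [g(49/12) + g(14/3) + g(5.25) + ...].
Sum ≈ 0.370.

0.370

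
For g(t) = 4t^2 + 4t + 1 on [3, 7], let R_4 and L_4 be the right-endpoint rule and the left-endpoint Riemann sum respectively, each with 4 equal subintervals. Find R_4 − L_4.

R_4 = 596.
L_4 = 420.
R_4 − L_4 = 176.

176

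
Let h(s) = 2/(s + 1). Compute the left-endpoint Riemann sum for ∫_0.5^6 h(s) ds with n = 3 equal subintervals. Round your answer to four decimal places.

4.2541

Δs = (6 − 0.5)/3 = 11/6.
Left endpoints: 0.5, 7/3, 25/6.
h(0.5) = 4/3, h(7/3) = 0.6, h(25/6) = 12/31.
Sum = Δs · [h(0.5) + h(7/3) + h(25/6)].
Sum ≈ 4.2541.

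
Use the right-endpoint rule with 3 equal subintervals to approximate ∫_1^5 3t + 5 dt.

Δt = (5 − 1)/3 = 4/3.
Right endpoints: 7/3, 11/3, 5.
f(7/3) = 12, f(11/3) = 16, f(5) = 20.
Sum = Δt · [f(7/3) + f(11/3) + f(5)].
Sum = 64.

64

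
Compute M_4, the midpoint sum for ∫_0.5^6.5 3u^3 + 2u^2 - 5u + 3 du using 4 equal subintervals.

1397.0625

Δu = (6.5 − 0.5)/4 = 1.5.
Midpoints: 1.25, 2.75, 4.25, 5.75.
f(1.25) = 5.734375, f(2.75) = 66.765625, f(4.25) = 248.171875, f(5.75) = 610.703125.
Sum = Δu · [f(1.25) + f(2.75) + f(4.25) + f(5.75)].
Sum = 1397.0625.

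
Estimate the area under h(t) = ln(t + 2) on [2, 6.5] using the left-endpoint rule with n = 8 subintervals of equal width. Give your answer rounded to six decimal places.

Δt = (6.5 − 2)/8 = 0.5625.
Left endpoints: 2, 2.5625, 3.125, 3.6875, 4.25, 4.8125, 5.375, 5.9375.
h(2) ≈ 1.386294, h(2.5625) ≈ 1.517871, h(3.125) ≈ 1.634131, h(3.6875) ≈ 1.738271, h(4.25) ≈ 1.832581, h(4.8125) ≈ 1.918759, h(5.375) ≈ 1.998096, h(5.9375) ≈ 2.071598.
Sum = Δt · [h(2) + h(2.5625) + h(3.125) + ...].
Sum ≈ 7.929901.

7.929901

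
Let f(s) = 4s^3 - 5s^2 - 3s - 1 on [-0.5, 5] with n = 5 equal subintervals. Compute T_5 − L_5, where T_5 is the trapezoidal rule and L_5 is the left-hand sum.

T_5 = 398.1725.
L_5 = 200.035.
T_5 − L_5 = 198.1375.

198.1375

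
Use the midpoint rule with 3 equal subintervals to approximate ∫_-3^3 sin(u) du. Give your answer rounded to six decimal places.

Δu = (3 − (-3))/3 = 2.
Midpoints: -2, 0, 2.
f(-2) ≈ -0.909297, f(0) ≈ 0.000000, f(2) ≈ 0.909297.
Sum = Δu · [f(-2) + f(0) + f(2)].
Sum ≈ 0.000000.

0.000000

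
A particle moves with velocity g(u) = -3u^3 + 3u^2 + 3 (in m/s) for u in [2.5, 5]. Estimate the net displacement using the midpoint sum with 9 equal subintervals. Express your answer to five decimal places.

Δu = (5 − 2.5)/9 = 5/18.
Midpoints: 95/36, 35/12, 115/36, 125/36, 3.75, 145/36, 155/36, 55/12, 175/36.
g(95/36) = -485819/15552, g(35/12) = -26447/576, g(115/36) = -998119/15552, g(125/36) = -1343969/15552, g(3.75) = -113.015625, g(145/36) = -2245069/15552, g(155/36) = -2812319/15552, g(55/12) = -128347/576, g(175/36) = -4210219/15552.
Sum = Δu · [g(95/36) + g(35/12) + g(115/36) + ...].
Sum ≈ -322.08382.

-322.08382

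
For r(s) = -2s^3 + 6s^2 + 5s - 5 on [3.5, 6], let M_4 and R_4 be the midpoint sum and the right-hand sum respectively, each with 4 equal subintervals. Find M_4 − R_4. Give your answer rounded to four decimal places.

M_4 ≈ -178.012695.
R_4 ≈ -243.271484.
M_4 − R_4 ≈ 65.2588.

65.2588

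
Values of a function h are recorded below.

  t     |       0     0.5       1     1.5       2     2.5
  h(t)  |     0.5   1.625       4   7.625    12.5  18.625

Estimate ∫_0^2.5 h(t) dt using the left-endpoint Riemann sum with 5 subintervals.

Δt = 0.5.
Sum = 0.5·[0.5 + 1.625 + 4 + 7.625 + 12.5] = 13.125.

13.125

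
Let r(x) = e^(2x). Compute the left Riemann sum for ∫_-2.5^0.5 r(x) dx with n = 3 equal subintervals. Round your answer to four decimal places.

Δx = (0.5 − (-2.5))/3 = 1.
Left endpoints: -2.5, -1.5, -0.5.
r(-2.5) ≈ 0.0067, r(-1.5) ≈ 0.0498, r(-0.5) ≈ 0.3679.
Sum = Δx · [r(-2.5) + r(-1.5) + r(-0.5)].
Sum ≈ 0.4244.

0.4244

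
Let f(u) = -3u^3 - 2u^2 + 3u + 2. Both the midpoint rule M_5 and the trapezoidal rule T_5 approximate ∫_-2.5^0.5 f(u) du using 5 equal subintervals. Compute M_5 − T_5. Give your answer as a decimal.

-1.89

M_5 = 15.12.
T_5 = 17.01.
M_5 − T_5 = -1.89.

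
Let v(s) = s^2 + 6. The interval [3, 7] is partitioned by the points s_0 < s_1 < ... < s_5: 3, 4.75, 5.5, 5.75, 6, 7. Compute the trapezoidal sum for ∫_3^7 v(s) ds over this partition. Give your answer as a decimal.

130.46875

Subinterval widths: 1.75, 0.75, 0.25, 0.25, 1.
v(3) = 15, v(4.75) = 28.5625, v(5.5) = 36.25, v(5.75) = 39.0625, v(6) = 42, v(7) = 55.
On each subinterval the trapezoid contributes (Δs_i/2)·[v(s_{i-1}) + v(s_i)].
Sum = 130.46875.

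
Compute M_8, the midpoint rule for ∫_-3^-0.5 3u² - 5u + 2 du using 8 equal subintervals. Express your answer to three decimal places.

Δu = (-0.5 − (-3))/8 = 0.3125.
Midpoints: -2.84375, -2.53125, -2.21875, -1.90625, -1.59375, -1.28125, -0.96875, -0.65625.
f(-2.84375) = 41451/1024, f(-2.53125) = 34691/1024, f(-2.21875) = 28531/1024, f(-1.90625) = 22971/1024, f(-1.59375) = 18011/1024, f(-1.28125) = 13651/1024, f(-0.96875) = 9891/1024, f(-0.65625) = 6731/1024.
Sum = Δu · [f(-2.84375) + f(-2.53125) + f(-2.21875) + ...].
Sum ≈ 53.689.

53.689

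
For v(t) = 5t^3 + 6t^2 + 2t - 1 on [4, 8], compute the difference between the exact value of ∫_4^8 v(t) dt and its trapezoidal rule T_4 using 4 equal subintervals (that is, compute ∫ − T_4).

-64

Exact integral: ∫_4^8 v(t) dt = 5740.
T_4 = 5804.
Error = 5740 − 5804 = -64.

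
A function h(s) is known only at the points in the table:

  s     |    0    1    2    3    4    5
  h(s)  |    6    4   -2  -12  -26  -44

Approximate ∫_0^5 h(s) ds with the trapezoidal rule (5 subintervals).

Δs = 1.
T_5 = (1/2)·[6 + 2·4 + 2·(-2) + 2·(-12) + 2·(-26) + (-44)] = -55.

-55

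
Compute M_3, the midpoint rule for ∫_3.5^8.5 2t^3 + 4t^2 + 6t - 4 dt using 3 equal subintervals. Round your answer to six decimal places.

Δt = (8.5 − 3.5)/3 = 5/3.
Midpoints: 13/3, 6, 23/3.
f(13/3) = 7016/27, f(6) = 608, f(23/3) = 31816/27.
Sum = Δt · [f(13/3) + f(6) + f(23/3)].
Sum ≈ 3410.370370.

3410.370370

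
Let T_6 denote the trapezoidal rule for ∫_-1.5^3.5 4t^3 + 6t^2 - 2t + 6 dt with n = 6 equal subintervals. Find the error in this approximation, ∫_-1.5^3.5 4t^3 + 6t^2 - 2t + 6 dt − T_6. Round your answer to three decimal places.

Exact integral: ∫_-1.5^3.5 f(t) dt = 257.5.
T_6 ≈ 267.91667.
Error ≈ 257.5 − 267.91667 ≈ -10.417.

-10.417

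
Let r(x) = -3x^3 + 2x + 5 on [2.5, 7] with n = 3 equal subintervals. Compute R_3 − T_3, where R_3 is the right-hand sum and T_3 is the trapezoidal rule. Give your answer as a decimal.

-729.84375

R_3 = -2508.1875.
T_3 = -1778.34375.
R_3 − T_3 = -729.84375.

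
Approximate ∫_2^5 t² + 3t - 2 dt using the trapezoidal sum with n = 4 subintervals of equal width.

Δt = (5 − 2)/4 = 0.75.
f(2) = 8, f(2.75) = 13.8125, f(3.5) = 20.75, f(4.25) = 28.8125, f(5) = 38.
T_4 = (Δt/2)·[f(t_0) + 2f(t_1) + 2f(t_2) + 2f(t_3) + f(t_4)].
Sum = 64.78125.

64.78125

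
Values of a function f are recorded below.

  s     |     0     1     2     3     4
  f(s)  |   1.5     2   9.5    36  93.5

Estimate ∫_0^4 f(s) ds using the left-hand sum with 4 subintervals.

49

Δs = 1.
Sum = 1·[1.5 + 2 + 9.5 + 36] = 49.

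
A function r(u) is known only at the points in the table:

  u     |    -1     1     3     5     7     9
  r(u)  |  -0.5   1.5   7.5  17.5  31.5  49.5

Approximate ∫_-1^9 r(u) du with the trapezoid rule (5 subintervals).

165

Δu = 2.
T_5 = (2/2)·[(-0.5) + 2·1.5 + 2·7.5 + 2·17.5 + 2·31.5 + 49.5] = 165.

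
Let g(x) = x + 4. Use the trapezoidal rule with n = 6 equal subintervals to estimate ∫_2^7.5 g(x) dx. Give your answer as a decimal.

Δx = (7.5 − 2)/6 = 11/12.
g(2) = 6, g(35/12) = 83/12, g(23/6) = 47/6, g(4.75) = 8.75, g(17/3) = 29/3, g(79/12) = 127/12, g(7.5) = 11.5.
T_6 = (Δx/2)·[g(x_0) + 2g(x_1) + ... + 2g(x_{5}) + g(x_6)].
Sum = 48.125.

48.125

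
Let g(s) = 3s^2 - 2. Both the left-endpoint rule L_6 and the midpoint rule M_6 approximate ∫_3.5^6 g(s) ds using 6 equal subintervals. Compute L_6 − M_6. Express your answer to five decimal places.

L_6 ≈ 153.4982639.
M_6 ≈ 168.0164931.
L_6 − M_6 ≈ -14.51823.

-14.51823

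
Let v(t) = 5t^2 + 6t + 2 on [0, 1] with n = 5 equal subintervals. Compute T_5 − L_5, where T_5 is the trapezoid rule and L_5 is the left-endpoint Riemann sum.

1.1

T_5 = 6.7.
L_5 = 5.6.
T_5 − L_5 = 1.1.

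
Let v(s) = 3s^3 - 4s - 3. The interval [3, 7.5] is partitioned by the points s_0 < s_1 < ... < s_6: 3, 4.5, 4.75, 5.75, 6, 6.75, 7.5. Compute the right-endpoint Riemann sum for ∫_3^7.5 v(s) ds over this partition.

Subinterval widths: 1.5, 0.25, 1, 0.25, 0.75, 0.75.
Right endpoints: 4.5, 4.75, 5.75, 6, 6.75, 7.5.
v(4.5) = 252.375, v(4.75) = 299.515625, v(5.75) = 544.328125, v(6) = 621, v(6.75) = 892.640625, v(7.5) = 1232.625.
Sum = Σ Δs_i · v(s_i).
Sum = 2746.96875.

2746.96875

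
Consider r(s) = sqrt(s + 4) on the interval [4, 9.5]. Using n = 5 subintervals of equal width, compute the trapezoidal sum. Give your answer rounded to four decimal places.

Δs = (9.5 − 4)/5 = 1.1.
r(4) ≈ 2.8284, r(5.1) ≈ 3.0166, r(6.2) ≈ 3.1937, r(7.3) ≈ 3.3615, r(8.4) ≈ 3.5214, r(9.5) ≈ 3.6742.
T_5 = (Δs/2)·[r(s_0) + 2r(s_1) + ... + 2r(s_{4}) + r(s_5)].
Sum ≈ 17.9791.

17.9791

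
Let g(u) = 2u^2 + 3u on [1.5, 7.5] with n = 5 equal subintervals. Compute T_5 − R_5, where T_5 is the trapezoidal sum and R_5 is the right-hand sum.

-75.6

T_5 = 362.88.
R_5 = 438.48.
T_5 − R_5 = -75.6.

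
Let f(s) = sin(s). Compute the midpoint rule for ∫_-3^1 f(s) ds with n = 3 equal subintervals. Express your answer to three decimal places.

-1.650

Δs = (1 − (-3))/3 = 4/3.
Midpoints: -7/3, -1, 1/3.
f(-7/3) ≈ -0.723, f(-1) ≈ -0.841, f(1/3) ≈ 0.327.
Sum = Δs · [f(-7/3) + f(-1) + f(1/3)].
Sum ≈ -1.650.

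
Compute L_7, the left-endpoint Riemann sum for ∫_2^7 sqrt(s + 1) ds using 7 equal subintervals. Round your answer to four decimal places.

Δs = (7 − 2)/7 = 5/7.
Left endpoints: 2, 19/7, 24/7, 29/7, 34/7, 39/7, 44/7.
f(2) ≈ 1.7321, f(19/7) ≈ 1.9272, f(24/7) ≈ 2.1044, f(29/7) ≈ 2.2678, f(34/7) ≈ 2.4202, f(39/7) ≈ 2.5635, f(44/7) ≈ 2.6992.
Sum = Δs · [f(2) + f(19/7) + f(24/7) + ...].
Sum ≈ 11.2245.

11.2245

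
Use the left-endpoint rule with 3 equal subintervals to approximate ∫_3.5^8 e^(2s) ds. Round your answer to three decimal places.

Δs = (8 − 3.5)/3 = 1.5.
Left endpoints: 3.5, 5, 6.5.
f(3.5) ≈ 1096.633, f(5) ≈ 22026.466, f(6.5) ≈ 442413.392.
Sum = Δs · [f(3.5) + f(5) + f(6.5)].
Sum ≈ 698304.736.

698304.736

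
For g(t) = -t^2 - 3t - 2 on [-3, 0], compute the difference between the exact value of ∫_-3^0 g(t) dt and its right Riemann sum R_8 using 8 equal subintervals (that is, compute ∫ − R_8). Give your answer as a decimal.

0.0703125

Exact integral: ∫_-3^0 g(t) dt = -1.5.
R_8 = -1.5703125.
Error = -1.5 − (-1.5703125) = 0.0703125.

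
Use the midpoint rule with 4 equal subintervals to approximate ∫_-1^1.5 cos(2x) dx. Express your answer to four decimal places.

Δx = (1.5 − (-1))/4 = 0.625.
Midpoints: -0.6875, -0.0625, 0.5625, 1.1875.
f(-0.6875) ≈ 0.1945, f(-0.0625) ≈ 0.9922, f(0.5625) ≈ 0.4312, f(1.1875) ≈ -0.7203.
Sum = Δx · [f(-0.6875) + f(-0.0625) + f(0.5625) + f(1.1875)].
Sum ≈ 0.5610.

0.5610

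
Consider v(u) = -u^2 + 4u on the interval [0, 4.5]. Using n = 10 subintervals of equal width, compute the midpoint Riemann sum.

Δu = (4.5 − 0)/10 = 0.45.
Midpoints: 0.225, 0.675, 1.125, 1.575, 2.025, 2.475, 2.925, 3.375, 3.825, 4.275.
v(0.225) = 0.849375, v(0.675) = 2.244375, v(1.125) = 3.234375, v(1.575) = 3.819375, v(2.025) = 3.999375, v(2.475) = 3.774375, v(2.925) = 3.144375, v(3.375) = 2.109375, v(3.825) = 0.669375, v(4.275) = -1.175625.
Sum = Δu · [v(0.225) + v(0.675) + v(1.125) + ...].
Sum = 10.2009375.

10.2009375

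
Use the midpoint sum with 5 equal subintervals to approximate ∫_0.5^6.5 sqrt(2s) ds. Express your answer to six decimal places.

Δs = (6.5 − 0.5)/5 = 1.2.
Midpoints: 1.1, 2.3, 3.5, 4.7, 5.9.
f(1.1) ≈ 1.483240, f(2.3) ≈ 2.144761, f(3.5) ≈ 2.645751, f(4.7) ≈ 3.065942, f(5.9) ≈ 3.435113.
Sum = Δs · [f(1.1) + f(2.3) + f(3.5) + f(4.7) + f(5.9)].
Sum ≈ 15.329768.

15.329768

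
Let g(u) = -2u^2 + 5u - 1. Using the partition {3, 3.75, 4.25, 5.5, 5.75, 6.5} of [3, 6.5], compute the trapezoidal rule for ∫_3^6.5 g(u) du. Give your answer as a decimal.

-86.4375

Subinterval widths: 0.75, 0.5, 1.25, 0.25, 0.75.
g(3) = -4, g(3.75) = -10.375, g(4.25) = -15.875, g(5.5) = -34, g(5.75) = -38.375, g(6.5) = -53.
On each subinterval the trapezoid contributes (Δu_i/2)·[g(u_{i-1}) + g(u_i)].
Sum = -86.4375.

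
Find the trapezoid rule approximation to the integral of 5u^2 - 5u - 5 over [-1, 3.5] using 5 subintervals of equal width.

25.5375

Δu = (3.5 − (-1))/5 = 0.9.
f(-1) = 5, f(-0.1) = -4.45, f(0.8) = -5.8, f(1.7) = 0.95, f(2.6) = 15.8, f(3.5) = 38.75.
T_5 = (Δu/2)·[f(u_0) + 2f(u_1) + ... + 2f(u_{4}) + f(u_5)].
Sum = 25.5375.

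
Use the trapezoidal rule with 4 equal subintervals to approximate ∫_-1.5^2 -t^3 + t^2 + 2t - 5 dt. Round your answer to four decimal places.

Δt = (2 − (-1.5))/4 = 0.875.
f(-1.5) = -2.375, f(-0.625) = -2875/512, f(0.25) = -4.453125, f(1.125) = -1489/512, f(2) = -5.
T_4 = (Δt/2)·[f(t_0) + 2f(t_1) + 2f(t_2) + 2f(t_3) + f(t_4)].
Sum ≈ -14.5811.

-14.5811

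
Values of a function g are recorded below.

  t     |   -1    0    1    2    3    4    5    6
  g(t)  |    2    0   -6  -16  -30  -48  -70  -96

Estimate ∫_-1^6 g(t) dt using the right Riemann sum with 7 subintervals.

Δt = 1.
Sum = 1·[0 + (-6) + (-16) + (-30) + (-48) + (-70) + (-96)] = -266.

-266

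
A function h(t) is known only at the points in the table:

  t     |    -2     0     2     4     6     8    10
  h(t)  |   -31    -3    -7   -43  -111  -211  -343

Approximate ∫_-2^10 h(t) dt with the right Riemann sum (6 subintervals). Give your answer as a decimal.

Δt = 2.
Sum = 2·[(-3) + (-7) + (-43) + (-111) + (-211) + (-343)] = -1436.

-1436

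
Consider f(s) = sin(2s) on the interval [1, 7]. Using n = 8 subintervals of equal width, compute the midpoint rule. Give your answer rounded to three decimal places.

-0.304

Δs = (7 − 1)/8 = 0.75.
Midpoints: 1.375, 2.125, 2.875, 3.625, 4.375, 5.125, 5.875, 6.625.
f(1.375) ≈ 0.382, f(2.125) ≈ -0.895, f(2.875) ≈ -0.508, f(3.625) ≈ 0.823, f(4.375) ≈ 0.625, f(5.125) ≈ -0.735, f(5.875) ≈ -0.729, f(6.625) ≈ 0.632.
Sum = Δs · [f(1.375) + f(2.125) + f(2.875) + ...].
Sum ≈ -0.304.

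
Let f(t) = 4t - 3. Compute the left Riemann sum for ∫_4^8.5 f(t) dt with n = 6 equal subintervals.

92.25

Δt = (8.5 − 4)/6 = 0.75.
Left endpoints: 4, 4.75, 5.5, 6.25, 7, 7.75.
f(4) = 13, f(4.75) = 16, f(5.5) = 19, f(6.25) = 22, f(7) = 25, f(7.75) = 28.
Sum = Δt · [f(4) + f(4.75) + f(5.5) + ...].
Sum = 92.25.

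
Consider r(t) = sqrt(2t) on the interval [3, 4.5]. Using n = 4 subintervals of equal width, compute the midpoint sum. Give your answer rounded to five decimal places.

Δt = (4.5 − 3)/4 = 0.375.
Midpoints: 3.1875, 3.5625, 3.9375, 4.3125.
r(3.1875) ≈ 2.52488, r(3.5625) ≈ 2.66927, r(3.9375) ≈ 2.80624, r(4.3125) ≈ 2.93684.
Sum = Δt · [r(3.1875) + r(3.5625) + r(3.9375) + r(4.3125)].
Sum ≈ 4.10146.

4.10146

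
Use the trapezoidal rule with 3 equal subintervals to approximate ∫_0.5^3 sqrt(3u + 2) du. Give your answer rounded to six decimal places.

Δu = (3 − 0.5)/3 = 5/6.
f(0.5) ≈ 1.870829, f(4/3) ≈ 2.449490, f(13/6) ≈ 2.915476, f(3) ≈ 3.316625.
T_3 = (Δu/2)·[f(u_0) + 2f(u_1) + 2f(u_2) + f(u_3)].
Sum ≈ 6.632244.

6.632244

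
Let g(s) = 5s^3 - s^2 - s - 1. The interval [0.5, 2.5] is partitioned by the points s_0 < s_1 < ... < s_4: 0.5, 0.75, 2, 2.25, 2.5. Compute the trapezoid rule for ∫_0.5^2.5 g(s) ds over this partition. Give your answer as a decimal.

45.1640625

Subinterval widths: 0.25, 1.25, 0.25, 0.25.
g(0.5) = -1.125, g(0.75) = -0.203125, g(2) = 33, g(2.25) = 48.640625, g(2.5) = 68.375.
On each subinterval the trapezoid contributes (Δs_i/2)·[g(s_{i-1}) + g(s_i)].
Sum = 45.1640625.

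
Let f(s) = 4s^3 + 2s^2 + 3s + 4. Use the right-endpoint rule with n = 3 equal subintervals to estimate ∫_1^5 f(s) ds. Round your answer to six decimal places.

Δs = (5 − 1)/3 = 4/3.
Right endpoints: 7/3, 11/3, 5.
f(7/3) = 1963/27, f(11/3) = 6455/27, f(5) = 569.
Sum = Δs · [f(7/3) + f(11/3) + f(5)].
Sum ≈ 1174.370370.

1174.370370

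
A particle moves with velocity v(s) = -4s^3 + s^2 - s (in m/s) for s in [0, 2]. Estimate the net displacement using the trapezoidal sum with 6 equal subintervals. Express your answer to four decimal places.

Δs = (2 − 0)/6 = 1/3.
v(0) = 0, v(1/3) = -10/27, v(2/3) = -38/27, v(1) = -4, v(4/3) = -244/27, v(5/3) = -470/27, v(2) = -30.
T_6 = (Δs/2)·[v(s_0) + 2v(s_1) + ... + 2v(s_{5}) + v(s_6)].
Sum ≈ -15.7407.

-15.7407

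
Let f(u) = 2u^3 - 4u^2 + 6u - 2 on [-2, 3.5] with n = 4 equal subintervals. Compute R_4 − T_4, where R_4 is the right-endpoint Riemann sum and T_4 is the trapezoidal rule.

69.953125

R_4 ≈ 83.7675781.
T_4 ≈ 13.8144531.
R_4 − T_4 = 69.953125.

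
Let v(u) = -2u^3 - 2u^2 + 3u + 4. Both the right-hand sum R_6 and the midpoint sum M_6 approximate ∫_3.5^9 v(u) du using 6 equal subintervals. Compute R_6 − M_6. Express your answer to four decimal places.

R_6 ≈ -4252.591725.
M_6 ≈ -3522.547888.
R_6 − M_6 ≈ -730.0438.

-730.0438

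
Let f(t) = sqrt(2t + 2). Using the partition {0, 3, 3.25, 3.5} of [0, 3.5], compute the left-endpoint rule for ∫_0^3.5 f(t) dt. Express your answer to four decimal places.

5.6786

Subinterval widths: 3, 0.25, 0.25.
Left endpoints: 0, 3, 3.25.
f(0) ≈ 1.4142, f(3) ≈ 2.8284, f(3.25) ≈ 2.9155.
Sum = Σ Δt_i · f(t_i).
Sum ≈ 5.6786.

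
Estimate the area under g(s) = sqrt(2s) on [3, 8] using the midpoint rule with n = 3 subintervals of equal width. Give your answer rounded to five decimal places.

16.45240

Δs = (8 − 3)/3 = 5/3.
Midpoints: 23/6, 5.5, 43/6.
g(23/6) ≈ 2.76887, g(5.5) ≈ 3.31662, g(43/6) ≈ 3.78594.
Sum = Δs · [g(23/6) + g(5.5) + g(43/6)].
Sum ≈ 16.45240.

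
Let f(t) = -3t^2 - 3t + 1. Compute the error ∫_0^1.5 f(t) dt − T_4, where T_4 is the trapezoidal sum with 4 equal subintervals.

0.10546875

Exact integral: ∫_0^1.5 f(t) dt = -5.25.
T_4 = -5.35546875.
Error = -5.25 − (-5.35546875) = 0.10546875.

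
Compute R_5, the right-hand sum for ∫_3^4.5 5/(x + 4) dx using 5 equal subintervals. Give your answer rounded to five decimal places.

Δx = (4.5 − 3)/5 = 0.3.
Right endpoints: 3.3, 3.6, 3.9, 4.2, 4.5.
f(3.3) = 50/73, f(3.6) = 25/38, f(3.9) = 50/79, f(4.2) = 25/41, f(4.5) = 10/17.
Sum = Δx · [f(3.3) + f(3.6) + f(3.9) + f(4.2) + f(4.5)].
Sum ≈ 0.95212.

0.95212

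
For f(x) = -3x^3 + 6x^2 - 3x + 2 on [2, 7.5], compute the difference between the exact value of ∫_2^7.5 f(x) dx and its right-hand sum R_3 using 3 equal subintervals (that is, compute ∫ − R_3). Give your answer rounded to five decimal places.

979.13368

Exact integral: ∫_2^7.5 f(x) dx = -1600.671875.
R_3 ≈ -2579.8055556.
Error ≈ -1600.671875 − (-2579.8055556) ≈ 979.13368.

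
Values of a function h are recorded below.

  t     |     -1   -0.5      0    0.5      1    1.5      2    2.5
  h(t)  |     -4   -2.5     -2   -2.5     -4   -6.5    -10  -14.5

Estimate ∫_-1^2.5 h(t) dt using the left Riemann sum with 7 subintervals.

Δt = 0.5.
Sum = 0.5·[(-4) + (-2.5) + (-2) + (-2.5) + (-4) + (-6.5) + (-10)] = -15.75.

-15.75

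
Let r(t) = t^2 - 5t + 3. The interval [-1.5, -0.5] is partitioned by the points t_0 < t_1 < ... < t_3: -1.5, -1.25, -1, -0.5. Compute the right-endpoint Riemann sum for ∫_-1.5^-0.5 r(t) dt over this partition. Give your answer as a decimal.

Subinterval widths: 0.25, 0.25, 0.5.
Right endpoints: -1.25, -1, -0.5.
r(-1.25) = 10.8125, r(-1) = 9, r(-0.5) = 5.75.
Sum = Σ Δt_i · r(t_i).
Sum = 7.828125.

7.828125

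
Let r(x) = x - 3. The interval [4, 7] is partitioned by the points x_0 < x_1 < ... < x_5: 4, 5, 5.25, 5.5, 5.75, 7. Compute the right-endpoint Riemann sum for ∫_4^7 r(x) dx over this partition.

Subinterval widths: 1, 0.25, 0.25, 0.25, 1.25.
Right endpoints: 5, 5.25, 5.5, 5.75, 7.
r(5) = 2, r(5.25) = 2.25, r(5.5) = 2.5, r(5.75) = 2.75, r(7) = 4.
Sum = Σ Δx_i · r(x_i).
Sum = 8.875.

8.875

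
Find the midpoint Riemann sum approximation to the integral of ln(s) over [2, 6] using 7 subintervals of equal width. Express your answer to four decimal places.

5.3688

Δs = (6 − 2)/7 = 4/7.
Midpoints: 16/7, 20/7, 24/7, 4, 32/7, 36/7, 40/7.
f(16/7) ≈ 0.8267, f(20/7) ≈ 1.0498, f(24/7) ≈ 1.2321, f(4) ≈ 1.3863, f(32/7) ≈ 1.5198, f(36/7) ≈ 1.6376, f(40/7) ≈ 1.7430.
Sum = Δs · [f(16/7) + f(20/7) + f(24/7) + ...].
Sum ≈ 5.3688.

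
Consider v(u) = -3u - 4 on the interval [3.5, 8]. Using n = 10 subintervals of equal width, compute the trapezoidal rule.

-95.625

Δu = (8 − 3.5)/10 = 0.45.
v(3.5) = -14.5, v(3.95) = -15.85, v(4.4) = -17.2, v(4.85) = -18.55, v(5.3) = -19.9, v(5.75) = -21.25, v(6.2) = -22.6, v(6.65) = -23.95, v(7.1) = -25.3, v(7.55) = -26.65, v(8) = -28.
T_10 = (Δu/2)·[v(u_0) + 2v(u_1) + ... + 2v(u_{9}) + v(u_10)].
Sum = -95.625.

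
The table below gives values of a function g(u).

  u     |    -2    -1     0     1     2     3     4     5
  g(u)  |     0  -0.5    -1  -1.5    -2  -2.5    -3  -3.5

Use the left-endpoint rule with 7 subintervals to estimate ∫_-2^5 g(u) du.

Δu = 1.
Sum = 1·[0 + (-0.5) + (-1) + (-1.5) + (-2) + (-2.5) + (-3)] = -10.5.

-10.5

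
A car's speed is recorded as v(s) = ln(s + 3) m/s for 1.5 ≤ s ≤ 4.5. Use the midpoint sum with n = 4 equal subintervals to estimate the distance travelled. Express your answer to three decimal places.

5.346

Δs = (4.5 − 1.5)/4 = 0.75.
Midpoints: 1.875, 2.625, 3.375, 4.125.
v(1.875) ≈ 1.584, v(2.625) ≈ 1.727, v(3.375) ≈ 1.852, v(4.125) ≈ 1.964.
Sum = Δs · [v(1.875) + v(2.625) + v(3.375) + v(4.125)].
Sum ≈ 5.346.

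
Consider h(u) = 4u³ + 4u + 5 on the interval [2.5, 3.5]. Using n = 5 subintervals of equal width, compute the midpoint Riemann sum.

127.88

Δu = (3.5 − 2.5)/5 = 0.2.
Midpoints: 2.6, 2.8, 3, 3.2, 3.4.
h(2.6) = 85.704, h(2.8) = 104.008, h(3) = 125, h(3.2) = 148.872, h(3.4) = 175.816.
Sum = Δu · [h(2.6) + h(2.8) + h(3) + h(3.2) + h(3.4)].
Sum = 127.88.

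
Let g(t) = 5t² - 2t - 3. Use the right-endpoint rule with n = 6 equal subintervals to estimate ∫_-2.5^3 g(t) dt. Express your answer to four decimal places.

Δt = (3 − (-2.5))/6 = 11/12.
Right endpoints: -19/12, -2/3, 0.25, 7/6, 25/12, 3.
g(-19/12) = 1829/144, g(-2/3) = 5/9, g(0.25) = -3.1875, g(7/6) = 53/36, g(25/12) = 2093/144, g(3) = 36.
Sum = Δt · [g(-19/12) + g(-2/3) + g(0.25) + ...].
Sum ≈ 56.9034.

56.9034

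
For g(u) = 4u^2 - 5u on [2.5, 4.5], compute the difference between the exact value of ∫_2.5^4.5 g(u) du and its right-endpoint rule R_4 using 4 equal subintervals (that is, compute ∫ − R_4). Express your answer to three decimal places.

Exact integral: ∫_2.5^4.5 g(u) du ≈ 65.66667.
R_4 = 77.5.
Error ≈ 65.66667 − 77.5 ≈ -11.833.

-11.833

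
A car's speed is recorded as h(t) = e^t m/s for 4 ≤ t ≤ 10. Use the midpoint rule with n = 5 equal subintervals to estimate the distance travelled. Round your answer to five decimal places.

20706.89769

Δt = (10 − 4)/5 = 1.2.
Midpoints: 4.6, 5.8, 7, 8.2, 9.4.
h(4.6) ≈ 99.48432, h(5.8) ≈ 330.29956, h(7) ≈ 1096.63316, h(8.2) ≈ 3640.95031, h(9.4) ≈ 12088.38073.
Sum = Δt · [h(4.6) + h(5.8) + h(7) + h(8.2) + h(9.4)].
Sum ≈ 20706.89769.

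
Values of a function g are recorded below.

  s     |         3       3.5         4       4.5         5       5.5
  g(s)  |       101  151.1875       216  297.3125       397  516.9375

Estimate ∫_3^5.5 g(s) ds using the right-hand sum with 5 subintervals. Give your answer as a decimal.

Δs = 0.5.
Sum = 0.5·[151.1875 + 216 + 297.3125 + 397 + 516.9375] = 789.21875.

789.21875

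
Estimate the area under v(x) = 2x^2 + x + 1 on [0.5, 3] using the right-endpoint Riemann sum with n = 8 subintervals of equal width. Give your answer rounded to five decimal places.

Δx = (3 − 0.5)/8 = 0.3125.
Right endpoints: 0.8125, 1.125, 1.4375, 1.75, 2.0625, 2.375, 2.6875, 3.
v(0.8125) = 3.1328125, v(1.125) = 4.65625, v(1.4375) = 6.5703125, v(1.75) = 8.875, v(2.0625) = 11.5703125, v(2.375) = 14.65625, v(2.6875) = 18.1328125, v(3) = 22.
Sum = Δx · [v(0.8125) + v(1.125) + v(1.4375) + ...].
Sum ≈ 27.99805.

27.99805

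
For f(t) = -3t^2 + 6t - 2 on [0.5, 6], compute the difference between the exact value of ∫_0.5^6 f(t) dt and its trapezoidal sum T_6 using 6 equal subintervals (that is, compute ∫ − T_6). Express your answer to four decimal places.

Exact integral: ∫_0.5^6 f(t) dt = -119.625.
T_6 ≈ -121.935764.
Error ≈ -119.625 − (-121.935764) ≈ 2.3108.

2.3108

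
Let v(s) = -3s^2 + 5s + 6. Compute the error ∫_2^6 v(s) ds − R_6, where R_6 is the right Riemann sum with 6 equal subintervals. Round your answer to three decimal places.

26.222

Exact integral: ∫_2^6 v(s) ds = -104.
R_6 ≈ -130.22222.
Error ≈ -104 − (-130.22222) ≈ 26.222.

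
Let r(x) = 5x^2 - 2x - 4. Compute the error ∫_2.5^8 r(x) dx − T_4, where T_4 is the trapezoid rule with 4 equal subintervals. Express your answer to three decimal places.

-8.665

Exact integral: ∫_2.5^8 r(x) dx ≈ 747.54167.
T_4 = 756.20703125.
Error ≈ 747.54167 − 756.20703125 ≈ -8.665.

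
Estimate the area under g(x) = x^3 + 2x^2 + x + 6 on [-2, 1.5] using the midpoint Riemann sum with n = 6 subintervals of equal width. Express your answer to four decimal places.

24.8499

Δx = (1.5 − (-2))/6 = 7/12.
Midpoints: -41/24, -1.125, -13/24, 1/24, 0.625, 29/24.
g(-41/24) = 71095/13824, g(-1.125) = 3063/512, g(-13/24) = 81371/13824, g(1/24) = 83569/13824, g(0.625) = 3917/512, g(29/24) = 164405/13824.
Sum = Δx · [g(-41/24) + g(-1.125) + g(-13/24) + ...].
Sum ≈ 24.8499.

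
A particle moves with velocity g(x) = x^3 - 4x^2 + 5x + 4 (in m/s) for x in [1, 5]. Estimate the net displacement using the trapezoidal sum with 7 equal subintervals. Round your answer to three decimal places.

67.755

Δx = (5 − 1)/7 = 4/7.
g(1) = 6, g(11/7) = 2010/343, g(15/7) = 2122/343, g(19/7) = 2778/343, g(23/7) = 4362/343, g(27/7) = 7258/343, g(31/7) = 11850/343, g(5) = 54.
T_7 = (Δx/2)·[g(x_0) + 2g(x_1) + ... + 2g(x_{6}) + g(x_7)].
Sum ≈ 67.755.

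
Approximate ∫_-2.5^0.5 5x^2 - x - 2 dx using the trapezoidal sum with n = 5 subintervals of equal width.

Δx = (0.5 − (-2.5))/5 = 0.6.
f(-2.5) = 31.75, f(-1.9) = 17.95, f(-1.3) = 7.75, f(-0.7) = 1.15, f(-0.1) = -1.85, f(0.5) = -1.25.
T_5 = (Δx/2)·[f(x_0) + 2f(x_1) + ... + 2f(x_{4}) + f(x_5)].
Sum = 24.15.

24.15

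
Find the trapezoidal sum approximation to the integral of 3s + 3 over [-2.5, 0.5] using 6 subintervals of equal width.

Δs = (0.5 − (-2.5))/6 = 0.5.
f(-2.5) = -4.5, f(-2) = -3, f(-1.5) = -1.5, f(-1) = 0, f(-0.5) = 1.5, f(0) = 3, f(0.5) = 4.5.
T_6 = (Δs/2)·[f(s_0) + 2f(s_1) + ... + 2f(s_{5}) + f(s_6)].
Sum = 0.

0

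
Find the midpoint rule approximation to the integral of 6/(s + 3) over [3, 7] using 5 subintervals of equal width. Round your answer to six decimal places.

Δs = (7 − 3)/5 = 0.8.
Midpoints: 3.4, 4.2, 5, 5.8, 6.6.
f(3.4) = 0.9375, f(4.2) = 5/6, f(5) = 0.75, f(5.8) = 15/22, f(6.6) = 0.625.
Sum = Δs · [f(3.4) + f(4.2) + f(5) + f(5.8) + f(6.6)].
Sum ≈ 3.062121.

3.062121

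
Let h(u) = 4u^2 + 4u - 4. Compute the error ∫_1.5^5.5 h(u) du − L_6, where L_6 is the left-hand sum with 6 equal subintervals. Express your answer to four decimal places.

41.4815

Exact integral: ∫_1.5^5.5 h(u) du ≈ 257.333333.
L_6 ≈ 215.851852.
Error ≈ 257.333333 − 215.851852 ≈ 41.4815.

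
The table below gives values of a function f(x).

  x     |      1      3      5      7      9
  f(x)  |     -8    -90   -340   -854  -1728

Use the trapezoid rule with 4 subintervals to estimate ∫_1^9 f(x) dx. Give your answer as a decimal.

Δx = 2.
T_4 = (2/2)·[(-8) + 2·(-90) + 2·(-340) + 2·(-854) + (-1728)] = -4304.

-4304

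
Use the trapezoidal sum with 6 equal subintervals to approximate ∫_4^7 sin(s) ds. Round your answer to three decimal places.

-1.378

Δs = (7 − 4)/6 = 0.5.
f(4) ≈ -0.757, f(4.5) ≈ -0.978, f(5) ≈ -0.959, f(5.5) ≈ -0.706, f(6) ≈ -0.279, f(6.5) ≈ 0.215, f(7) ≈ 0.657.
T_6 = (Δs/2)·[f(s_0) + 2f(s_1) + ... + 2f(s_{5}) + f(s_6)].
Sum ≈ -1.378.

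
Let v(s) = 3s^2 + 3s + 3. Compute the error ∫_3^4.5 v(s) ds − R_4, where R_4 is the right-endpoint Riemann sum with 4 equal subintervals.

Exact integral: ∫_3^4.5 v(s) ds = 85.5.
R_4 = 92.77734375.
Error = 85.5 − 92.77734375 = -7.27734375.

-7.27734375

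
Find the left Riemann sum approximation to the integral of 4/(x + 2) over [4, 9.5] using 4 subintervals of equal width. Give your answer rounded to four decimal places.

Δx = (9.5 − 4)/4 = 1.375.
Left endpoints: 4, 5.375, 6.75, 8.125.
f(4) = 2/3, f(5.375) = 32/59, f(6.75) = 16/35, f(8.125) = 32/81.
Sum = Δx · [f(4) + f(5.375) + f(6.75) + f(8.125)].
Sum ≈ 2.8342.

2.8342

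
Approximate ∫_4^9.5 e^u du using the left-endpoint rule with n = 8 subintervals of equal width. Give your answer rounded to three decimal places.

Δu = (9.5 − 4)/8 = 0.6875.
Left endpoints: 4, 4.6875, 5.375, 6.0625, 6.75, 7.4375, 8.125, 8.8125.
f(4) ≈ 54.598, f(4.6875) ≈ 108.581, f(5.375) ≈ 215.940, f(6.0625) ≈ 429.448, f(6.75) ≈ 854.059, f(7.4375) ≈ 1698.499, f(8.125) ≈ 3377.868, f(8.8125) ≈ 6717.693.
Sum = Δu · [f(4) + f(4.6875) + f(5.375) + ...].
Sum ≈ 9251.471.

9251.471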